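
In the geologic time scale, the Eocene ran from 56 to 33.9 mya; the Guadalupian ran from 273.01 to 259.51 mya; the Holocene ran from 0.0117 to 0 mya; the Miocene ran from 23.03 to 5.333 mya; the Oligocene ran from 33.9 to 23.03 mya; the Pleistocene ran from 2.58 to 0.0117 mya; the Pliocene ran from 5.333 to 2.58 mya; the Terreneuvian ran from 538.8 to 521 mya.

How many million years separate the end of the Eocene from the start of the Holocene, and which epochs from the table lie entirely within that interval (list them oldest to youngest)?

33.8883 million years; Oligocene, Miocene, Pliocene, Pleistocene

The Eocene closes at 33.9 Ma and the Holocene opens at 0.0117 Ma, so the interval is 33.9 − 0.0117 = 33.8883 Myr.
An epoch fits inside if it starts at or after 33.9 Ma and ends at or before 0.0117 Ma; oldest first that gives Oligocene, Miocene, Pliocene, Pleistocene.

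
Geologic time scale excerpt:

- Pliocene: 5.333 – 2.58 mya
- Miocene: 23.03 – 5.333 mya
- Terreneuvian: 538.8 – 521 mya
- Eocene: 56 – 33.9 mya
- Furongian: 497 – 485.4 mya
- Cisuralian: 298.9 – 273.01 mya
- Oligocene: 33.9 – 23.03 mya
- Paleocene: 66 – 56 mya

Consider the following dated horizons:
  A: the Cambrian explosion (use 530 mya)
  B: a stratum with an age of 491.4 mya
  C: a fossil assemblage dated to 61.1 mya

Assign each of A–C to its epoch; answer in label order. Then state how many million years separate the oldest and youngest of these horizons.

Match each age against the start–end ranges in the excerpt: A = 530 Ma → Terreneuvian (538.8–521); B = 491.4 Ma → Furongian (497–485.4); C = 61.1 Ma → Paleocene (66–56).
The largest age is 530 Ma and the smallest is 61.1 Ma; their difference is 468.9 Myr.

A — Terreneuvian; B — Furongian; C — Paleocene; span 468.9 million years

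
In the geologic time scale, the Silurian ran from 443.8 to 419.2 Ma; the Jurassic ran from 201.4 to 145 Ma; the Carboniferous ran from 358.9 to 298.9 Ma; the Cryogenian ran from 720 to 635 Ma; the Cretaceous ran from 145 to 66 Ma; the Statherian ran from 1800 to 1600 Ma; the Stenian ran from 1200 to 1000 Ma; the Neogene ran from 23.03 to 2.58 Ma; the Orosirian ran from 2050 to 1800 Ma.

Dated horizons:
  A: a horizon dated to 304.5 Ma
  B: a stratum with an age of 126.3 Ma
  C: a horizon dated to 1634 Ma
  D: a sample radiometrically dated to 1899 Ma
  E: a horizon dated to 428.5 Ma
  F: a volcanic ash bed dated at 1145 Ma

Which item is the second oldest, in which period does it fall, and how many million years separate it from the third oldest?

C, in the Statherian; 489 million years to F

Larger Ma means older, so oldest first: D 1899 > C 1634 > F 1145 > E 428.5 > A 304.5 > B 126.3.
Counting 2 along gives C (1634 Ma); the excerpt puts that inside the Statherian, 1800–1600 Ma.
Next in line is F (1145 Ma), and 1634 − 1145 = 489 Myr.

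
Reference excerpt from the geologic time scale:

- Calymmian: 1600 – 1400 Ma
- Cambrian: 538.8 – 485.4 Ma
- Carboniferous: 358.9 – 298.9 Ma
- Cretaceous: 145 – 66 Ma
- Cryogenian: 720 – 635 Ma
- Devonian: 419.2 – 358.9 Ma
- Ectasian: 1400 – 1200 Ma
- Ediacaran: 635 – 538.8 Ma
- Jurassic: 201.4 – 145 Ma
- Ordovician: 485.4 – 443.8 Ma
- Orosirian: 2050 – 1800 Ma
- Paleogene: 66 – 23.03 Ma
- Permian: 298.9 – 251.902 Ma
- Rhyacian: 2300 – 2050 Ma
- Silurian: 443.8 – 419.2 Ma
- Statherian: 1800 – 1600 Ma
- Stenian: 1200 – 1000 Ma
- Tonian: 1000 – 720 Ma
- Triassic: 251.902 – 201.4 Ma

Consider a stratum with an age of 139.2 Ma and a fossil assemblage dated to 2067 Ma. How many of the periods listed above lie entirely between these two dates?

The older date is 2067 Ma and the younger is 139.2 Ma.
Periods with start < 2067 and end > 139.2 Ma: Orosirian (2050–1800), Statherian (1800–1600), Calymmian (1600–1400), Ectasian (1400–1200), Stenian (1200–1000), Tonian (1000–720), Cryogenian (720–635), Ediacaran (635–538.8), Cambrian (538.8–485.4), Ordovician (485.4–443.8), Silurian (443.8–419.2), Devonian (419.2–358.9), Carboniferous (358.9–298.9), Permian (298.9–251.902), Triassic (251.902–201.4), Jurassic (201.4–145).
That is 16 complete periods.

16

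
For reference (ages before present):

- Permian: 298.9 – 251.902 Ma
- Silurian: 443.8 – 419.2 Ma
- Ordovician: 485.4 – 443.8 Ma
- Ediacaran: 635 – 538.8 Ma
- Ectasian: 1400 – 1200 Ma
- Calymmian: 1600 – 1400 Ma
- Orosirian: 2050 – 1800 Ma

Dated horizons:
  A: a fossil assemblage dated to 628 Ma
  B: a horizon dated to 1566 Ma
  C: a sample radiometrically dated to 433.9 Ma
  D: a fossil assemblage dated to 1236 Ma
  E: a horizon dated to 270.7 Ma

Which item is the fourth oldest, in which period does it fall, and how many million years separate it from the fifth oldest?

Sorted oldest-first by Ma: B (1566), D (1236), A (628), C (433.9), E (270.7).
The fourth oldest is C at 433.9 Ma, which lies in 443.8–419.2 Ma: the Silurian.
The fifth oldest is E at 270.7 Ma; separation = |433.9 − 270.7| = 163.2 Myr.

C, in the Silurian; 163.2 million years to E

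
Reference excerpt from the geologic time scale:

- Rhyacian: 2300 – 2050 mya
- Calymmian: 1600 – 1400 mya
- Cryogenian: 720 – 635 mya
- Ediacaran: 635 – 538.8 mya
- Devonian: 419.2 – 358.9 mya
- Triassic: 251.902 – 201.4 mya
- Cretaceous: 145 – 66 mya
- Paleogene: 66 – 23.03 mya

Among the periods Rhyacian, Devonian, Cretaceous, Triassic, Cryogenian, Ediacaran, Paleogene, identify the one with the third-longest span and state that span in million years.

Start − end for each: Rhyacian 2300 − 2050 = 250; Devonian 419.2 − 358.9 = 60.3; Cretaceous 145 − 66 = 79; Triassic 251.902 − 201.4 = 50.502; Cryogenian 720 − 635 = 85; Ediacaran 635 − 538.8 = 96.2; Paleogene 66 − 23.03 = 42.97.
Ranking these from longest: Rhyacian > Ediacaran > Cryogenian > Cretaceous > Devonian > Triassic > Paleogene.
Position 3 in that ranking is Cryogenian, which lasted 85 Myr.

Cryogenian, 85 million years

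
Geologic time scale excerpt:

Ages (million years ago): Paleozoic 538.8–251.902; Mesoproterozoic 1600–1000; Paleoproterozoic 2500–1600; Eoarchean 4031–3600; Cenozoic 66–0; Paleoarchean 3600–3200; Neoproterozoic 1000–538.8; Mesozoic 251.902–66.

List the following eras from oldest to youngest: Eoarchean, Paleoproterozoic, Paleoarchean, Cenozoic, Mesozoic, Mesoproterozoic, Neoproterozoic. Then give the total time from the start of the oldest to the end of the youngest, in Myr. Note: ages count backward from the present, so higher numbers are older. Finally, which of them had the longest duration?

Start ages (Ma): Eoarchean 4031, Paleoarchean 3600, Paleoproterozoic 2500, Mesoproterozoic 1600, Neoproterozoic 1000, Mesozoic 251.902, Cenozoic 66.
Ordered oldest to youngest: Eoarchean, Paleoarchean, Paleoproterozoic, Mesoproterozoic, Neoproterozoic, Mesozoic, Cenozoic.
Span = 4031 − 0 = 4031 Myr.
Durations: Mesoproterozoic 600, Paleoarchean 400, Cenozoic 66, Eoarchean 431, Paleoproterozoic 900, Neoproterozoic 461.2, Mesozoic 185.902 → longest is Paleoproterozoic (900 Myr).

Eoarchean → Paleoarchean → Paleoproterozoic → Mesoproterozoic → Neoproterozoic → Mesozoic → Cenozoic; total span 4031 Myr; longest is Paleoproterozoic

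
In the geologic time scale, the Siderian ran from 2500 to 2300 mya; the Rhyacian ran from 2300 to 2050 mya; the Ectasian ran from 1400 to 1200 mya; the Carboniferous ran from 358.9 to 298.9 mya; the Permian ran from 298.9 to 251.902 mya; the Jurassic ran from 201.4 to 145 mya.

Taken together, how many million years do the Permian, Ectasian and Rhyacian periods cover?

496.998 million years

Each duration: Permian = 46.998; Ectasian = 200; Rhyacian = 250.
Sum: 46.998 + 200 + 250 = 496.998 Myr.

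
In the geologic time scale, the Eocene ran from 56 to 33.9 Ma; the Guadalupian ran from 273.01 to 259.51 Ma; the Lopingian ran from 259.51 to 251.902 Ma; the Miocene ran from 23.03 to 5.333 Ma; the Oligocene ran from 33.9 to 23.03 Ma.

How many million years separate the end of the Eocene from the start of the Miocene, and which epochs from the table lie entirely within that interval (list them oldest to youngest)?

The Eocene closes at 33.9 Ma and the Miocene opens at 23.03 Ma, so the interval is 33.9 − 23.03 = 10.87 Myr.
An epoch fits inside if it starts at or after 33.9 Ma and ends at or before 23.03 Ma; oldest first that gives Oligocene.

10.87 million years; Oligocene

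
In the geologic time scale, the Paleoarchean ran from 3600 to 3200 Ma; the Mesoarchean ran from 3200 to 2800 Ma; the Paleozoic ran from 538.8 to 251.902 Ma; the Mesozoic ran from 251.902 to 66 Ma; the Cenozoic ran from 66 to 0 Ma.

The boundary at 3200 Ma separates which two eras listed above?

Paleoarchean and Mesoarchean

The Paleoarchean ends at 3200 Ma and the Mesoarchean begins at 3200 Ma, so they share that boundary.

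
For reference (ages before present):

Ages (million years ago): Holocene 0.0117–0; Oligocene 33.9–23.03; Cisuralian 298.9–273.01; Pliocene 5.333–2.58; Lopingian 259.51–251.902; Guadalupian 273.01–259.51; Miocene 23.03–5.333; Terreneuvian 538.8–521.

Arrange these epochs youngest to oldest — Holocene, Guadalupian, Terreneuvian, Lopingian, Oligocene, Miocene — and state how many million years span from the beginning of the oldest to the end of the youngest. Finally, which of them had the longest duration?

Holocene → Miocene → Oligocene → Lopingian → Guadalupian → Terreneuvian; total span 538.8 Myr; longest is Terreneuvian

From the excerpt: Holocene 0.0117–0; Guadalupian 273.01–259.51; Terreneuvian 538.8–521; Lopingian 259.51–251.902; Oligocene 33.9–23.03; Miocene 23.03–5.333 (Ma).
Larger Ma is earlier, so the oldest is Terreneuvian and the youngest is Holocene; youngest to oldest: Holocene, Miocene, Oligocene, Lopingian, Guadalupian, Terreneuvian.
Oldest start 538.8 minus youngest end 0 gives 538.8 Myr overall.
Individual lengths (start − end): Oligocene 10.87; Holocene 0.0117; Lopingian 7.608; Guadalupian 13.5; Miocene 17.697; Terreneuvian 17.8. The largest is Terreneuvian at 17.8 Myr.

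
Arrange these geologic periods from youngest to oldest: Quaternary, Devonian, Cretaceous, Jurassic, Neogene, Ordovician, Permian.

Group by era (each group listed oldest first) — Paleozoic: Ordovician, Devonian, Permian; Mesozoic: Jurassic, Cretaceous; Cenozoic: Neogene, Quaternary. The eras run Paleozoic → Mesozoic → Cenozoic. Concatenating the groups in that era order and then reversing gives youngest to oldest.

Quaternary, Neogene, Cretaceous, Jurassic, Permian, Devonian, Ordovician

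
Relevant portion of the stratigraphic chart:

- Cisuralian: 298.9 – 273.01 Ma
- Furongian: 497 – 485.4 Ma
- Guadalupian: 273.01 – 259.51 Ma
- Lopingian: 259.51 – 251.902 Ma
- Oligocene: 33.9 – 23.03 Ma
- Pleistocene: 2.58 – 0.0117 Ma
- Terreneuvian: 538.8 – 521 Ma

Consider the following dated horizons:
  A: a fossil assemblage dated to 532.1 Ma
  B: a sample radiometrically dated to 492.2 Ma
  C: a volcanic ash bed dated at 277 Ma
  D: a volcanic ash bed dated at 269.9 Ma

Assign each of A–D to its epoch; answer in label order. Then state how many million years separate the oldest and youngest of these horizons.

A: 532.1 Ma lies in 538.8–521 Ma, so Terreneuvian.
B: 492.2 Ma lies in 497–485.4 Ma, so Furongian.
C: 277 Ma lies in 298.9–273.01 Ma, so Cisuralian.
D: 269.9 Ma lies in 273.01–259.51 Ma, so Guadalupian.
Oldest = 532.1 Ma, youngest = 269.9 Ma → span 262.2 Myr.

A — Terreneuvian; B — Furongian; C — Cisuralian; D — Guadalupian; span 262.2 million years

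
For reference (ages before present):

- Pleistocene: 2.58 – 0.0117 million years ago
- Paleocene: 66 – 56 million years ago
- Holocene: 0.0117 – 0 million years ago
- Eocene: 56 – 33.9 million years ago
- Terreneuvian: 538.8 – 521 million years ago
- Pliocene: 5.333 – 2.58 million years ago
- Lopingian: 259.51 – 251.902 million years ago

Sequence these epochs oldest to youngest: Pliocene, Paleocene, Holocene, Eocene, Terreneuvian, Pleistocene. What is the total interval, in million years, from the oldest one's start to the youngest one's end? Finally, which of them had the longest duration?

Terreneuvian, Paleocene, Eocene, Pliocene, Pleistocene, Holocene; total span 538.8 Myr; longest is Eocene

Start ages (Ma): Terreneuvian 538.8, Paleocene 66, Eocene 56, Pliocene 5.333, Pleistocene 2.58, Holocene 0.0117.
Ordered oldest to youngest: Terreneuvian, Paleocene, Eocene, Pliocene, Pleistocene, Holocene.
Span = 538.8 − 0 = 538.8 Myr.
Durations: Eocene 22.1, Pliocene 2.753, Holocene 0.0117, Paleocene 10, Terreneuvian 17.8, Pleistocene 2.5683 → longest is Eocene (22.1 Myr).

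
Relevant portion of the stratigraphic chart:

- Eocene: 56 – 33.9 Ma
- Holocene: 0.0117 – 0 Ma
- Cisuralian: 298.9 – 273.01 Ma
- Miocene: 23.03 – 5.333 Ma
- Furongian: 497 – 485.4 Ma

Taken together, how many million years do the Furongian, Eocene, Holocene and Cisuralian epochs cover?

Each duration: Furongian = 11.6; Eocene = 22.1; Holocene = 0.0117; Cisuralian = 25.89.
Sum: 11.6 + 22.1 + 0.0117 + 25.89 = 59.6017 Myr.

59.6017 million years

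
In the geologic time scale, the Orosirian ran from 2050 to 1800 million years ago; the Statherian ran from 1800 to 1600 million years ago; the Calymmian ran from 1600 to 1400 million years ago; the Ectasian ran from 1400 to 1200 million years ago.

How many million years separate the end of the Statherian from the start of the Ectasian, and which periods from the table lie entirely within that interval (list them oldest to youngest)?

200 million years; Calymmian

The Statherian closes at 1600 Ma and the Ectasian opens at 1400 Ma, so the interval is 1600 − 1400 = 200 Myr.
A period fits inside if it starts at or after 1600 Ma and ends at or before 1400 Ma; oldest first that gives Calymmian.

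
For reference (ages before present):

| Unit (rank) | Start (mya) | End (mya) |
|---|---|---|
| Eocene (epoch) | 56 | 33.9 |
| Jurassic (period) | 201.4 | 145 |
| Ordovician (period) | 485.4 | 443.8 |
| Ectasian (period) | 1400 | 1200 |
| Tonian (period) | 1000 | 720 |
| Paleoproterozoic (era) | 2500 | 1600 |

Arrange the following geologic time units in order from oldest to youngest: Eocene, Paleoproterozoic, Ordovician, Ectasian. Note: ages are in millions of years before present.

Paleoproterozoic, Ectasian, Ordovician, Eocene

Sorting by start age (descending Ma, since larger Ma = older): Paleoproterozoic start 2500, Ectasian start 1400, Ordovician start 485.4, Eocene start 56.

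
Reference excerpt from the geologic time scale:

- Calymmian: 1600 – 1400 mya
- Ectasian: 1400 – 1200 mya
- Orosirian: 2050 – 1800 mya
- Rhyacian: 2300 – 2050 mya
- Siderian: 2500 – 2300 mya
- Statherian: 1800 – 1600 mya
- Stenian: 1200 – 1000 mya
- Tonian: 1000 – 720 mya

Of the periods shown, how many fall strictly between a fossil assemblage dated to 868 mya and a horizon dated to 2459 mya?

6

2459 Ma sits inside the Siderian (2500–2300) and 868 Ma inside the Tonian (1000–720); neither of those is wholly between the two dates.
The listed periods lying completely between them are Rhyacian, Orosirian, Statherian, Calymmian, Ectasian, Stenian — 6 in all.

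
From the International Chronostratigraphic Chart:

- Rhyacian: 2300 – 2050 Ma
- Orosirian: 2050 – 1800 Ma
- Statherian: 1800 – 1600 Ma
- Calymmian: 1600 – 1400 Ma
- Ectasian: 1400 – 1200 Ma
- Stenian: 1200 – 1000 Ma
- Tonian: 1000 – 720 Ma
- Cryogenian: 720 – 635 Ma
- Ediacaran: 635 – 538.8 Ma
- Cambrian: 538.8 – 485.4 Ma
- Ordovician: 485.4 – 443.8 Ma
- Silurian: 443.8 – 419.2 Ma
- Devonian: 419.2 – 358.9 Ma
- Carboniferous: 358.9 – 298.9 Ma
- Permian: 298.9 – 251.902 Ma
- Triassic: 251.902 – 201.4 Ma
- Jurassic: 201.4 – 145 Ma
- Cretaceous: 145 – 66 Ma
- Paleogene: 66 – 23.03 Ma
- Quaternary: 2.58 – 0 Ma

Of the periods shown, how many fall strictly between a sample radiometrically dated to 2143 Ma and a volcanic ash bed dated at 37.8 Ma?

The older date is 2143 Ma and the younger is 37.8 Ma.
Periods with start < 2143 and end > 37.8 Ma: Orosirian (2050–1800), Statherian (1800–1600), Calymmian (1600–1400), Ectasian (1400–1200), Stenian (1200–1000), Tonian (1000–720), Cryogenian (720–635), Ediacaran (635–538.8), Cambrian (538.8–485.4), Ordovician (485.4–443.8), Silurian (443.8–419.2), Devonian (419.2–358.9), Carboniferous (358.9–298.9), Permian (298.9–251.902), Triassic (251.902–201.4), Jurassic (201.4–145), Cretaceous (145–66).
That is 17 complete periods.

17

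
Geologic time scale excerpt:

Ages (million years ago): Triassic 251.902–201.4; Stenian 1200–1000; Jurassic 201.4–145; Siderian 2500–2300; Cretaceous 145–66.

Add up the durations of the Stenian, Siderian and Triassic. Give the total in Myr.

450.502 million years

Duration is start − end for each: (1200 − 1000) + (2500 − 2300) + (251.902 − 201.4).
That is 200 + 200 + 50.502, which totals 450.502 million years.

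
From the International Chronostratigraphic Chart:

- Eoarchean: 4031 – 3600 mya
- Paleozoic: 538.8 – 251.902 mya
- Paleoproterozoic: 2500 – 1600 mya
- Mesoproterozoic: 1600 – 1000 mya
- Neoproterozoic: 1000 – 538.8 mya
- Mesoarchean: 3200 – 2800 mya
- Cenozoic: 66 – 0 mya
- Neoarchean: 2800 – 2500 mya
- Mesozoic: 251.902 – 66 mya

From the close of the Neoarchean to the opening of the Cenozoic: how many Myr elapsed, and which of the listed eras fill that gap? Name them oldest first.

The Neoarchean closes at 2500 Ma and the Cenozoic opens at 66 Ma, so the interval is 2500 − 66 = 2434 Myr.
An era fits inside if it starts at or after 2500 Ma and ends at or before 66 Ma; oldest first that gives Paleoproterozoic, Mesoproterozoic, Neoproterozoic, Paleozoic, Mesozoic.

2434 million years; Paleoproterozoic, Mesoproterozoic, Neoproterozoic, Paleozoic, Mesozoic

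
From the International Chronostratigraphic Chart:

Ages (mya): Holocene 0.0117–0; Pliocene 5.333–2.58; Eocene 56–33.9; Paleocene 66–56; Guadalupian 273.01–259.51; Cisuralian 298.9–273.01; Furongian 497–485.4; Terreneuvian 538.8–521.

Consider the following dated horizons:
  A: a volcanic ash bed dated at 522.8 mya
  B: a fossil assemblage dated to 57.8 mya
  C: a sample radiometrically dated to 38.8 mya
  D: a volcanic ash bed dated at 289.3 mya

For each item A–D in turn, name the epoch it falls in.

A — Terreneuvian; B — Paleocene; C — Eocene; D — Cisuralian

A: 522.8 Ma lies in 538.8–521 Ma, so Terreneuvian.
B: 57.8 Ma lies in 66–56 Ma, so Paleocene.
C: 38.8 Ma lies in 56–33.9 Ma, so Eocene.
D: 289.3 Ma lies in 298.9–273.01 Ma, so Cisuralian.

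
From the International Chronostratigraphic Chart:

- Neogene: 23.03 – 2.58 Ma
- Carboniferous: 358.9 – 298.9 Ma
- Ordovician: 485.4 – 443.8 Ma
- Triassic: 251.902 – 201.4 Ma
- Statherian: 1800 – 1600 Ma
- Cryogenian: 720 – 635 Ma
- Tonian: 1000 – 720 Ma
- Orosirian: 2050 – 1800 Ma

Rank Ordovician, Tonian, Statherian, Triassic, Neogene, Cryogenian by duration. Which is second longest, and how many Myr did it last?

Statherian, 200 million years

Durations: Ordovician 41.6; Tonian 280; Statherian 200; Triassic 50.502; Neogene 20.45; Cryogenian 85 Myr.
Sorted longest-first: Tonian (280), Statherian (200), Cryogenian (85), Triassic (50.502), Ordovician (41.6), Neogene (20.45).
The second longest is Statherian at 200 Myr.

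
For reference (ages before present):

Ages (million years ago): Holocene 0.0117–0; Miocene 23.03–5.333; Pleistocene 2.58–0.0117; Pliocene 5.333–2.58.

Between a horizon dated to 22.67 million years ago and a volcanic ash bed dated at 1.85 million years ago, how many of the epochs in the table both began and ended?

1

The older date is 22.67 Ma and the younger is 1.85 Ma.
Epochs with start < 22.67 and end > 1.85 Ma: Pliocene (5.333–2.58).
That is 1 complete epoch.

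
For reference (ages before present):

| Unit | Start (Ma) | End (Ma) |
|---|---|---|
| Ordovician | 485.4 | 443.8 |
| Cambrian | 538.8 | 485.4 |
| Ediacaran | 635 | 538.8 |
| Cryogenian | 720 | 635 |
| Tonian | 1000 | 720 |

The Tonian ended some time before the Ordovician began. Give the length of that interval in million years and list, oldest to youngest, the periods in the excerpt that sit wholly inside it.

End of Tonian = 720 Ma; start of Ordovician = 485.4 Ma.
Gap = 720 − 485.4 = 234.6 Myr.
Periods wholly inside 720–485.4 Ma: Cryogenian (720–635), Ediacaran (635–538.8), Cambrian (538.8–485.4).

234.6 million years; Cryogenian, Ediacaran, Cambrian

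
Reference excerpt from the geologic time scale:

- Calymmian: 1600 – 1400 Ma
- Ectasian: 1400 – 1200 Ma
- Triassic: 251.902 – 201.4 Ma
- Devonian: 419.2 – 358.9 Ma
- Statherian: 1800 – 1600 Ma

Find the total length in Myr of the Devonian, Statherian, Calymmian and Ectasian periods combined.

Duration is start − end for each: (419.2 − 358.9) + (1800 − 1600) + (1600 − 1400) + (1400 − 1200).
That is 60.3 + 200 + 200 + 200, which totals 660.3 million years.

660.3 million years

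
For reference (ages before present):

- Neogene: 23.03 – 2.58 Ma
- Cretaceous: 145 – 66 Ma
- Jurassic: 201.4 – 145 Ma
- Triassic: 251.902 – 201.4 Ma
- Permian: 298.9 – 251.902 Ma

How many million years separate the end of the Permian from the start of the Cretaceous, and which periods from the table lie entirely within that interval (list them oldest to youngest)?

106.902 million years; Triassic, Jurassic

The Permian closes at 251.902 Ma and the Cretaceous opens at 145 Ma, so the interval is 251.902 − 145 = 106.902 Myr.
A period fits inside if it starts at or after 251.902 Ma and ends at or before 145 Ma; oldest first that gives Triassic, Jurassic.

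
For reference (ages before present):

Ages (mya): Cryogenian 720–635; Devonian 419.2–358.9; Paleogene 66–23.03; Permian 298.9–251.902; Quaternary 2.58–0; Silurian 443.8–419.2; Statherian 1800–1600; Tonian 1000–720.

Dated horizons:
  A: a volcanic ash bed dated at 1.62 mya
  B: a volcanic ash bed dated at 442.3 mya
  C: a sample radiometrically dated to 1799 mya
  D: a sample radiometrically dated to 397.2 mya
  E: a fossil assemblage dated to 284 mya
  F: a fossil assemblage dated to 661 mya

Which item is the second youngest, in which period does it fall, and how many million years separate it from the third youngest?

Sorted youngest-first by Ma: A (1.62), E (284), D (397.2), B (442.3), F (661), C (1799).
The second youngest is E at 284 Ma, which lies in 298.9–251.902 Ma: the Permian.
The third youngest is D at 397.2 Ma; separation = |284 − 397.2| = 113.2 Myr.

E, in the Permian; 113.2 million years to D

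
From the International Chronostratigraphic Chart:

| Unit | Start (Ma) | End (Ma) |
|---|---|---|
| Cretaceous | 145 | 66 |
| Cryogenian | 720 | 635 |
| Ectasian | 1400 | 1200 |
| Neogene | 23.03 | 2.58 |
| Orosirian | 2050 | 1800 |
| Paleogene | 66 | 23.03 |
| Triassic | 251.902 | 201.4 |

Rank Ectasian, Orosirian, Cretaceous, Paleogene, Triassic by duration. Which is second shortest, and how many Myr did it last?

Start − end for each: Ectasian 1400 − 1200 = 200; Orosirian 2050 − 1800 = 250; Cretaceous 145 − 66 = 79; Paleogene 66 − 23.03 = 42.97; Triassic 251.902 − 201.4 = 50.502.
Ranking these from shortest: Paleogene < Triassic < Cretaceous < Ectasian < Orosirian.
Position 2 in that ranking is Triassic, which lasted 50.502 Myr.

Triassic, 50.502 million years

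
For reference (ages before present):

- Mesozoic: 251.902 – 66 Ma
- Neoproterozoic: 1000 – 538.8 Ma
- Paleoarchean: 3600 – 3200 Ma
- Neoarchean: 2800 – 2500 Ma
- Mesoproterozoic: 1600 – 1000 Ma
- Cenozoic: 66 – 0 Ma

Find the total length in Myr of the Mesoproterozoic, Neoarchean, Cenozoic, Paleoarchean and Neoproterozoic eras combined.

1827.2 million years

Each duration: Mesoproterozoic = 600; Neoarchean = 300; Cenozoic = 66; Paleoarchean = 400; Neoproterozoic = 461.2.
Sum: 600 + 300 + 66 + 400 + 461.2 = 1827.2 Myr.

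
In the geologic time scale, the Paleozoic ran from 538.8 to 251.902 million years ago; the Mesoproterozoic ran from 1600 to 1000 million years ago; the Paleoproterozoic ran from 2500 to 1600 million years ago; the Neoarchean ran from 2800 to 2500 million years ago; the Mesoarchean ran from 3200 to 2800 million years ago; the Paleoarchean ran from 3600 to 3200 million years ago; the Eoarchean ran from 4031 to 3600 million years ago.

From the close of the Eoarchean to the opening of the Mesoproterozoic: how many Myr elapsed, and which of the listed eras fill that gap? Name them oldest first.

End of Eoarchean = 3600 Ma; start of Mesoproterozoic = 1600 Ma.
Gap = 3600 − 1600 = 2000 Myr.
Eras wholly inside 3600–1600 Ma: Paleoarchean (3600–3200), Mesoarchean (3200–2800), Neoarchean (2800–2500), Paleoproterozoic (2500–1600).

2000 million years; Paleoarchean, Mesoarchean, Neoarchean, Paleoproterozoic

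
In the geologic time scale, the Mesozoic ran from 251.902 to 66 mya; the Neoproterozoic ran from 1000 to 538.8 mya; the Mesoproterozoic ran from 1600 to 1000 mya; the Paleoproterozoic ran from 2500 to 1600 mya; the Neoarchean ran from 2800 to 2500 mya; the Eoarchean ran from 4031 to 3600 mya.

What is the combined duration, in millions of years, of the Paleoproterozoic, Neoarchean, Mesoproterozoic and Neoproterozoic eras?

Duration is start − end for each: (2500 − 1600) + (2800 − 2500) + (1600 − 1000) + (1000 − 538.8).
That is 900 + 300 + 600 + 461.2, which totals 2261.2 million years.

2261.2 million years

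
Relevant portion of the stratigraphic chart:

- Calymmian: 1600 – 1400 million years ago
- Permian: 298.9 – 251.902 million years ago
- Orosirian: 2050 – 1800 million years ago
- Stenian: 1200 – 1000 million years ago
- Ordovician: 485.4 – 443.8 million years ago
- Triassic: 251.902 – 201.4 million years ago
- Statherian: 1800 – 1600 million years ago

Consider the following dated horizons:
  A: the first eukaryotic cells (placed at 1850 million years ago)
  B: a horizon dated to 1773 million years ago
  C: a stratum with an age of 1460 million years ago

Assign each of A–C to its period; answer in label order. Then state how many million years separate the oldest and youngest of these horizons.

A — Orosirian; B — Statherian; C — Calymmian; span 390 million years

A: 1850 Ma lies in 2050–1800 Ma, so Orosirian.
B: 1773 Ma lies in 1800–1600 Ma, so Statherian.
C: 1460 Ma lies in 1600–1400 Ma, so Calymmian.
Oldest = 1850 Ma, youngest = 1460 Ma → span 390 Myr.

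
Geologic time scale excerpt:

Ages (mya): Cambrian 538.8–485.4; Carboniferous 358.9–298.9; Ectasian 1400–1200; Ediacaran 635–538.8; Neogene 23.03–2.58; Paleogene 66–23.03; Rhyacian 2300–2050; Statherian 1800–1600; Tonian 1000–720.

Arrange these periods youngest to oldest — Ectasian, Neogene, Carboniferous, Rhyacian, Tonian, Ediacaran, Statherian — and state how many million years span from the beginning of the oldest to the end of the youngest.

From the excerpt: Ectasian 1400–1200; Neogene 23.03–2.58; Carboniferous 358.9–298.9; Rhyacian 2300–2050; Tonian 1000–720; Ediacaran 635–538.8; Statherian 1800–1600 (Ma).
Larger Ma is earlier, so the oldest is Rhyacian and the youngest is Neogene; youngest to oldest: Neogene, Carboniferous, Ediacaran, Tonian, Ectasian, Statherian, Rhyacian.
Oldest start 2300 minus youngest end 2.58 gives 2297.42 Myr overall.

Neogene, Carboniferous, Ediacaran, Tonian, Ectasian, Statherian, Rhyacian; total span 2297.42 Myr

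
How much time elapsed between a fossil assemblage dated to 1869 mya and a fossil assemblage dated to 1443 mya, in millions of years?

426 million years

1869 − 1443 = 426 million years.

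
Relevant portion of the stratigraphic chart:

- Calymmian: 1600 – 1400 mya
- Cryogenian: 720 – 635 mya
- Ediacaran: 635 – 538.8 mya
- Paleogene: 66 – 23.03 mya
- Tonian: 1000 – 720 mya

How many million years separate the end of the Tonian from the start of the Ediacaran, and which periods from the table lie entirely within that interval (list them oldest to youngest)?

85 million years; Cryogenian

End of Tonian = 720 Ma; start of Ediacaran = 635 Ma.
Gap = 720 − 635 = 85 Myr.
Periods wholly inside 720–635 Ma: Cryogenian (720–635).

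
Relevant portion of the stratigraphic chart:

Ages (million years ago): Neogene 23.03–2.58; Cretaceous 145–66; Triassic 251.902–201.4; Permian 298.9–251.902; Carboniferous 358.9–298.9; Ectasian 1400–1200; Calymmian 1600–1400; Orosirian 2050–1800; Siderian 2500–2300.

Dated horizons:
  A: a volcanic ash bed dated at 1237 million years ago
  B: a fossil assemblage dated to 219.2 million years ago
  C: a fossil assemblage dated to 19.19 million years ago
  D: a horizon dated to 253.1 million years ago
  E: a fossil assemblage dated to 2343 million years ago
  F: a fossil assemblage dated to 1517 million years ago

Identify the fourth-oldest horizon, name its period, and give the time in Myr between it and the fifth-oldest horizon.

Sorted oldest-first by Ma: E (2343), F (1517), A (1237), D (253.1), B (219.2), C (19.19).
The fourth oldest is D at 253.1 Ma, which lies in 298.9–251.902 Ma: the Permian.
The fifth oldest is B at 219.2 Ma; separation = |253.1 − 219.2| = 33.9 Myr.

D, in the Permian; 33.9 million years to B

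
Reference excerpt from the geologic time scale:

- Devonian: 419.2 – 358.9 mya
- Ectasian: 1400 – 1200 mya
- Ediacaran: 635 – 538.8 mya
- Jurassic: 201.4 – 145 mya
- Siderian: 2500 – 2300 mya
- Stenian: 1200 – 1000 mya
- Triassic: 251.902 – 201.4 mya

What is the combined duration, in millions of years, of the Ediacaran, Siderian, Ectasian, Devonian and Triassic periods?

607.002 million years

Each duration: Ediacaran = 96.2; Siderian = 200; Ectasian = 200; Devonian = 60.3; Triassic = 50.502.
Sum: 96.2 + 200 + 200 + 60.3 + 50.502 = 607.002 Myr.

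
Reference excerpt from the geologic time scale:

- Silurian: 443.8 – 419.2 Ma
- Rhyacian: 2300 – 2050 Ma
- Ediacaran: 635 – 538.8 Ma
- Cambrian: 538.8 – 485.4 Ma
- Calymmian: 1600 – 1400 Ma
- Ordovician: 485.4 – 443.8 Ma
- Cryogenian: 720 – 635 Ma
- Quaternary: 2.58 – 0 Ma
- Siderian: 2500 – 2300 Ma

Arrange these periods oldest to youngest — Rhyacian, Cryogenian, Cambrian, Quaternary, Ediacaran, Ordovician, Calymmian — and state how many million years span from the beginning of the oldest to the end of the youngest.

Start ages (Ma): Rhyacian 2300, Calymmian 1600, Cryogenian 720, Ediacaran 635, Cambrian 538.8, Ordovician 485.4, Quaternary 2.58.
Ordered oldest to youngest: Rhyacian, Calymmian, Cryogenian, Ediacaran, Cambrian, Ordovician, Quaternary.
Span = 2300 − 0 = 2300 Myr.

Rhyacian, Calymmian, Cryogenian, Ediacaran, Cambrian, Ordovician, Quaternary; total span 2300 Myr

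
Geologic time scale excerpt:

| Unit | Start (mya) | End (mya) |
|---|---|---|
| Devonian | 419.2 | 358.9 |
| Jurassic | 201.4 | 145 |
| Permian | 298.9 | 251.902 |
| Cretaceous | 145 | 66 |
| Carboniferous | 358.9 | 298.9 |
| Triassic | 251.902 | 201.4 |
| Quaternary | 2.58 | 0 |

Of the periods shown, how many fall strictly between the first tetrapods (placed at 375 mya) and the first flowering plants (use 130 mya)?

4

The older date is 375 Ma and the younger is 130 Ma.
Periods with start < 375 and end > 130 Ma: Carboniferous (358.9–298.9), Permian (298.9–251.902), Triassic (251.902–201.4), Jurassic (201.4–145).
That is 4 complete periods.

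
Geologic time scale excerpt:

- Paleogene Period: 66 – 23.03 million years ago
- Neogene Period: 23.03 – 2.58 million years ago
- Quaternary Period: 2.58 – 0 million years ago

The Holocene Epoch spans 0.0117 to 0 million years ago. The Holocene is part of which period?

Quaternary

The Holocene (0.0117–0 Ma) lies entirely within 2.58–0 Ma, the Quaternary Period.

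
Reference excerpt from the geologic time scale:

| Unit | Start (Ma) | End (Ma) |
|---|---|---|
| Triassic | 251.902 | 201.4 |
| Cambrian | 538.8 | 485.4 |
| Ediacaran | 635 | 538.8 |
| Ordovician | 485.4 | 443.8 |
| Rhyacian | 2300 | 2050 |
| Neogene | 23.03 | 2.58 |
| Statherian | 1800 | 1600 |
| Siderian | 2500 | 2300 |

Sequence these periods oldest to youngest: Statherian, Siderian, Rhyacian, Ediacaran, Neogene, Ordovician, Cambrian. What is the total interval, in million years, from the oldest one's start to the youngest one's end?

Siderian, Rhyacian, Statherian, Ediacaran, Cambrian, Ordovician, Neogene; total span 2497.42 Myr

From the excerpt: Statherian 1800–1600; Siderian 2500–2300; Rhyacian 2300–2050; Ediacaran 635–538.8; Neogene 23.03–2.58; Ordovician 485.4–443.8; Cambrian 538.8–485.4 (Ma).
Larger Ma is earlier, so the oldest is Siderian and the youngest is Neogene; oldest to youngest: Siderian, Rhyacian, Statherian, Ediacaran, Cambrian, Ordovician, Neogene.
Oldest start 2500 minus youngest end 2.58 gives 2497.42 Myr overall.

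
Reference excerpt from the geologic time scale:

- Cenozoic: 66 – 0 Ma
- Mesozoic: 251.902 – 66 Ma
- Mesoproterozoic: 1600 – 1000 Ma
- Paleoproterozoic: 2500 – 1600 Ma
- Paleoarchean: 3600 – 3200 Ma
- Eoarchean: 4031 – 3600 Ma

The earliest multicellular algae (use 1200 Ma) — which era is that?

1200 Ma lies between 1600 and 1000 Ma, so it falls in the Mesoproterozoic.

Mesoproterozoic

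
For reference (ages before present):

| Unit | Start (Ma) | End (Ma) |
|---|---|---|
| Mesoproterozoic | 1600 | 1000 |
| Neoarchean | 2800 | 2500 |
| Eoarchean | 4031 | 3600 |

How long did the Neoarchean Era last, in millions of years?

300 million years

2800 − 2500 = 300 million years.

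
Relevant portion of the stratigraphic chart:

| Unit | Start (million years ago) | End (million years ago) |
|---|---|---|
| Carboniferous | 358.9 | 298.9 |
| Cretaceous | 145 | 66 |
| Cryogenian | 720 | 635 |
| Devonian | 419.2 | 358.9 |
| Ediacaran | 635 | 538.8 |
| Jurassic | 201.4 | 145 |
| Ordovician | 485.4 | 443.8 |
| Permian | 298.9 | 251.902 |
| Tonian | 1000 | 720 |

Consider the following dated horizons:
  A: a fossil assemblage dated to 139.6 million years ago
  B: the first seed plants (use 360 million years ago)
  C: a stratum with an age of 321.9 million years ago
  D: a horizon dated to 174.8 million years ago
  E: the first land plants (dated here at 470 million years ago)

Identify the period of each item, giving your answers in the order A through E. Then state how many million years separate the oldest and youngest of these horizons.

A: 139.6 Ma lies in 145–66 Ma, so Cretaceous.
B: 360 Ma lies in 419.2–358.9 Ma, so Devonian.
C: 321.9 Ma lies in 358.9–298.9 Ma, so Carboniferous.
D: 174.8 Ma lies in 201.4–145 Ma, so Jurassic.
E: 470 Ma lies in 485.4–443.8 Ma, so Ordovician.
Oldest = 470 Ma, youngest = 139.6 Ma → span 330.4 Myr.

A — Cretaceous; B — Devonian; C — Carboniferous; D — Jurassic; E — Ordovician; span 330.4 million years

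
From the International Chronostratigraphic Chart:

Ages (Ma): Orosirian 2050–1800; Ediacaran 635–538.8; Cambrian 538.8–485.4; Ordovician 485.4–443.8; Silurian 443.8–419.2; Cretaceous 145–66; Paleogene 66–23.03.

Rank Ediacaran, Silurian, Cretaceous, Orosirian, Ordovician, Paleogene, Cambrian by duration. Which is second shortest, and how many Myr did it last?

Start − end for each: Ediacaran 635 − 538.8 = 96.2; Silurian 443.8 − 419.2 = 24.6; Cretaceous 145 − 66 = 79; Orosirian 2050 − 1800 = 250; Ordovician 485.4 − 443.8 = 41.6; Paleogene 66 − 23.03 = 42.97; Cambrian 538.8 − 485.4 = 53.4.
Ranking these from shortest: Silurian < Ordovician < Paleogene < Cambrian < Cretaceous < Ediacaran < Orosirian.
Position 2 in that ranking is Ordovician, which lasted 41.6 Myr.

Ordovician, 41.6 million years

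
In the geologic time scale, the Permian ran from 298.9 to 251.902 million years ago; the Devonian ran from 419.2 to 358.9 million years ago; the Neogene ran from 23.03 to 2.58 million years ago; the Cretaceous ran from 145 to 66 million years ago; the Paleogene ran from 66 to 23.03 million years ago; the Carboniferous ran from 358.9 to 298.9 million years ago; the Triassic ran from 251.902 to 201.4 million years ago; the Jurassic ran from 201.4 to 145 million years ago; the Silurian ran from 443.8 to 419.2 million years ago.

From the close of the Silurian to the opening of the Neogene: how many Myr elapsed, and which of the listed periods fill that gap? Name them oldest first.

The Silurian closes at 419.2 Ma and the Neogene opens at 23.03 Ma, so the interval is 419.2 − 23.03 = 396.17 Myr.
A period fits inside if it starts at or after 419.2 Ma and ends at or before 23.03 Ma; oldest first that gives Devonian, Carboniferous, Permian, Triassic, Jurassic, Cretaceous, Paleogene.

396.17 million years; Devonian, Carboniferous, Permian, Triassic, Jurassic, Cretaceous, Paleogene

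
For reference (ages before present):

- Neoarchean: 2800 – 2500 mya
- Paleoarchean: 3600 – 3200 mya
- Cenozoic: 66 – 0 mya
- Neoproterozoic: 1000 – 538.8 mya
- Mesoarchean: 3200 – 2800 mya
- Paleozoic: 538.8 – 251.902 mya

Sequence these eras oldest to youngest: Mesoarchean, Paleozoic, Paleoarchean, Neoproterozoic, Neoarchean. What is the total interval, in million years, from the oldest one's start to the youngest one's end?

Start ages (Ma): Paleoarchean 3600, Mesoarchean 3200, Neoarchean 2800, Neoproterozoic 1000, Paleozoic 538.8.
Ordered oldest to youngest: Paleoarchean, Mesoarchean, Neoarchean, Neoproterozoic, Paleozoic.
Span = 3600 − 251.902 = 3348.098 Myr.

Paleoarchean, Mesoarchean, Neoarchean, Neoproterozoic, Paleozoic; total span 3348.098 Myr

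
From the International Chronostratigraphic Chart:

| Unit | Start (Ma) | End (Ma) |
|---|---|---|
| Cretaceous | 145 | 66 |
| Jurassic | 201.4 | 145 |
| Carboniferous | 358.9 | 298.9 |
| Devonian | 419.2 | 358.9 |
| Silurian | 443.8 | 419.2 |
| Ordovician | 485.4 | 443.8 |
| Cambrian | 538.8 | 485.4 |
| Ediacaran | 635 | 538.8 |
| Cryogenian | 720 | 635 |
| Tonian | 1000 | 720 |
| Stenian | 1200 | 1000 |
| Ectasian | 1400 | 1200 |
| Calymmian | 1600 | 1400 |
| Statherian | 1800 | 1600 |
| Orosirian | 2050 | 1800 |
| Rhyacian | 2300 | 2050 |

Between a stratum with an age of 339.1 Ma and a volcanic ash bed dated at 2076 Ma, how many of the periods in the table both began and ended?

2076 Ma sits inside the Rhyacian (2300–2050) and 339.1 Ma inside the Carboniferous (358.9–298.9); neither of those is wholly between the two dates.
The listed periods lying completely between them are Orosirian, Statherian, Calymmian, Ectasian, Stenian, Tonian, Cryogenian, Ediacaran, Cambrian, Ordovician, Silurian, Devonian — 12 in all.

12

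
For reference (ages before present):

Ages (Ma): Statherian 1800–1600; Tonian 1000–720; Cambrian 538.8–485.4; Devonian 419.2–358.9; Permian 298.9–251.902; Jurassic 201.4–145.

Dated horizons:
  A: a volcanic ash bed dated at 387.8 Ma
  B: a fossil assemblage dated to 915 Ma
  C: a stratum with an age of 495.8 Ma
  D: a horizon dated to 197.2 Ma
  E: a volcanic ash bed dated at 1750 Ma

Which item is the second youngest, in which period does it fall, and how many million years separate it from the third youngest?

A, in the Devonian; 108 million years to C

Smaller Ma means younger, so youngest first: D 197.2 < A 387.8 < C 495.8 < B 915 < E 1750.
Counting 2 along gives A (387.8 Ma); the excerpt puts that inside the Devonian, 419.2–358.9 Ma.
Next in line is C (495.8 Ma), and 495.8 − 387.8 = 108 Myr.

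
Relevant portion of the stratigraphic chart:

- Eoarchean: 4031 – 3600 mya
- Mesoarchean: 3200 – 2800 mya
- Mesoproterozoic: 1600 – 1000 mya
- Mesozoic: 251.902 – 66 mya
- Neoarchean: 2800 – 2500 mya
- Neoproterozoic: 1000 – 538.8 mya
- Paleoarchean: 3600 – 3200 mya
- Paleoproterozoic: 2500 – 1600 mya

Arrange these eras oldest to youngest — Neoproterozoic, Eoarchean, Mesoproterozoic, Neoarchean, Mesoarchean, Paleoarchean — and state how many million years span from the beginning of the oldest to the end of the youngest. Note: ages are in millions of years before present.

Eoarchean, Paleoarchean, Mesoarchean, Neoarchean, Mesoproterozoic, Neoproterozoic; total span 3492.2 Myr

Start ages (Ma): Eoarchean 4031, Paleoarchean 3600, Mesoarchean 3200, Neoarchean 2800, Mesoproterozoic 1600, Neoproterozoic 1000.
Ordered oldest to youngest: Eoarchean, Paleoarchean, Mesoarchean, Neoarchean, Mesoproterozoic, Neoproterozoic.
Span = 4031 − 538.8 = 3492.2 Myr.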